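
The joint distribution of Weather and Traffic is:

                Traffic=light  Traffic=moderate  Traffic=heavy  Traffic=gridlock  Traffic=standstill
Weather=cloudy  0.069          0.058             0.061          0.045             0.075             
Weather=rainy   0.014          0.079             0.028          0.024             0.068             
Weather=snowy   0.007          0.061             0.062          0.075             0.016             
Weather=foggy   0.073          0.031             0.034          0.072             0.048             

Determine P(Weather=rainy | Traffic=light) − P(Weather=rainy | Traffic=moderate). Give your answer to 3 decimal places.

-0.259

P(Traffic=light) = 0.069 + 0.014 + 0.007 + 0.073 = 0.163; P(Weather=rainy | Traffic=light) = 0.014/0.163 = 0.0859.
P(Traffic=moderate) = 0.058 + 0.079 + 0.061 + 0.031 = 0.229; P(Weather=rainy | Traffic=moderate) = 0.079/0.229 = 0.3450.
Difference = -0.259.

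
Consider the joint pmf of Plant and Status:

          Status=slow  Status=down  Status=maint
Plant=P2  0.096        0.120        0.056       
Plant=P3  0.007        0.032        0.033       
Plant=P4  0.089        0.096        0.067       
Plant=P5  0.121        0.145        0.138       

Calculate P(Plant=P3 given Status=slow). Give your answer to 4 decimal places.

P(Status=slow) = 0.096 + 0.007 + 0.089 + 0.121 = 0.313.
P(Plant=P3 | Status=slow) = 0.007/0.313 = 0.0224.

0.0224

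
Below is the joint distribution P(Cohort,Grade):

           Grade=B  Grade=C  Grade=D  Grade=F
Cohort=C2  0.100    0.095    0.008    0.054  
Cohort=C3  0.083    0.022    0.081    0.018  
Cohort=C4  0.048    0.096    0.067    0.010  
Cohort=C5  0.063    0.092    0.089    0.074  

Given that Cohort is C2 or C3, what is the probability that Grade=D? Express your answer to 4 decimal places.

P(Cohort=C2) = 0.100 + 0.095 + 0.008 + 0.054 = 0.257.
P(Cohort=C3) = 0.083 + 0.022 + 0.081 + 0.018 = 0.204.
P(Cohort ∈ {C2, C3}) = 0.257 + 0.204 = 0.461; P(Grade=D, Cohort ∈ {C2, C3}) = 0.008 + 0.081 = 0.089.
P(Grade=D | Cohort ∈ {C2, C3}) = 0.089/0.461 = 0.1931.

0.1931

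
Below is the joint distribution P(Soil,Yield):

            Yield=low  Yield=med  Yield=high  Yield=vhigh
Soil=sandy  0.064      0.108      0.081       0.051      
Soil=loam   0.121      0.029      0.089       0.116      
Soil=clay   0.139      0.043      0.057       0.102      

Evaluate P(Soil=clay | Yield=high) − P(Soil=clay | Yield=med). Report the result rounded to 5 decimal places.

P(Yield=high) = 0.081 + 0.089 + 0.057 = 0.227; P(Soil=clay | Yield=high) = 0.057/0.227 = 0.251101.
P(Yield=med) = 0.108 + 0.029 + 0.043 = 0.180; P(Soil=clay | Yield=med) = 0.043/0.180 = 0.238889.
Difference = 0.01221.

0.01221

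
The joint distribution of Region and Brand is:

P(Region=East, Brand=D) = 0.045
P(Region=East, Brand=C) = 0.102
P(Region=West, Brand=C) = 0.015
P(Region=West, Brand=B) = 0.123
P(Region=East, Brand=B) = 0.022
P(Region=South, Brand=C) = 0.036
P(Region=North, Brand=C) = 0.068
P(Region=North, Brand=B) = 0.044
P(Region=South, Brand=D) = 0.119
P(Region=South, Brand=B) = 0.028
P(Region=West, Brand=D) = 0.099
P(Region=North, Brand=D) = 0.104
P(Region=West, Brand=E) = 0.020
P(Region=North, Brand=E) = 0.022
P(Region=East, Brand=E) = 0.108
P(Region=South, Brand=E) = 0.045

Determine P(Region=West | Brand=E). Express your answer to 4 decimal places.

0.1026

P(Brand=E) = 0.022 + 0.045 + 0.108 + 0.020 = 0.195.
P(Region=West | Brand=E) = 0.020/0.195 = 0.1026.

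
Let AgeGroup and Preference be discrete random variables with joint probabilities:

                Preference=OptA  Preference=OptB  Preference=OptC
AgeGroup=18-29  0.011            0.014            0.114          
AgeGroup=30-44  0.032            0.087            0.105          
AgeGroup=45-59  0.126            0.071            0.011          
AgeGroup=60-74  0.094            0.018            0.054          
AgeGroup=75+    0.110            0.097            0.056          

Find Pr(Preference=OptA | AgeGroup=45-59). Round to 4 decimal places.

P(AgeGroup=45-59) = 0.126 + 0.071 + 0.011 = 0.208.
P(Preference=OptA | AgeGroup=45-59) = 0.126/0.208 = 0.6058.

0.6058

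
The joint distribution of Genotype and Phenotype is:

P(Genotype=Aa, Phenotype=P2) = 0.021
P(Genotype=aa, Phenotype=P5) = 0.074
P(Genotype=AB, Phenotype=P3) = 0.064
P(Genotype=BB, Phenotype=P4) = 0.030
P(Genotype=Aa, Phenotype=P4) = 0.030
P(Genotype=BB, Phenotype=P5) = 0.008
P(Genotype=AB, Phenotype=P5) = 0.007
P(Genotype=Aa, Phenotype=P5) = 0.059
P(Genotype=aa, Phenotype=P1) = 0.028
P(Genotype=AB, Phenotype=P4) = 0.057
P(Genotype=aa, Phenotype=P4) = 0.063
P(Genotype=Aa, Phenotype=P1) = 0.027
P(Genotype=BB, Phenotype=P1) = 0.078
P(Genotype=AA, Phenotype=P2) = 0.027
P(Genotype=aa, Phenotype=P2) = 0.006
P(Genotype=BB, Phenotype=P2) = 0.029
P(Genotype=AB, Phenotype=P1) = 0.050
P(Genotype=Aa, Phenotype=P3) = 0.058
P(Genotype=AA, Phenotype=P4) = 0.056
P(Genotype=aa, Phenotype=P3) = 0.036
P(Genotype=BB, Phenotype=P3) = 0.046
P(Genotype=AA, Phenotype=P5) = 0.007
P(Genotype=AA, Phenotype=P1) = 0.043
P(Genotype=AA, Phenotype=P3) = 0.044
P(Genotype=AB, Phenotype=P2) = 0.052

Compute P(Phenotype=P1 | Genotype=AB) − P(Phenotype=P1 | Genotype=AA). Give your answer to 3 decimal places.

P(Genotype=AB) = 0.050 + 0.052 + 0.064 + 0.057 + 0.007 = 0.230; P(Phenotype=P1 | Genotype=AB) = 0.050/0.230 = 0.2174.
P(Genotype=AA) = 0.043 + 0.027 + 0.044 + 0.056 + 0.007 = 0.177; P(Phenotype=P1 | Genotype=AA) = 0.043/0.177 = 0.2429.
Difference = -0.026.

-0.026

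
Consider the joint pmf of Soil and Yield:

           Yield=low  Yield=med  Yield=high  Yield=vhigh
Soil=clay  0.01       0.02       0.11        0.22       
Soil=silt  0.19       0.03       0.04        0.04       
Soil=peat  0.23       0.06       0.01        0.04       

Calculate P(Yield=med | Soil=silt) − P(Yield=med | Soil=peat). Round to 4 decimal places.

P(Soil=silt) = 0.19 + 0.03 + 0.04 + 0.04 = 0.30; P(Yield=med | Soil=silt) = 0.03/0.30 = 0.10000.
P(Soil=peat) = 0.23 + 0.06 + 0.01 + 0.04 = 0.34; P(Yield=med | Soil=peat) = 0.06/0.34 = 0.17647.
Difference = -0.0765.

-0.0765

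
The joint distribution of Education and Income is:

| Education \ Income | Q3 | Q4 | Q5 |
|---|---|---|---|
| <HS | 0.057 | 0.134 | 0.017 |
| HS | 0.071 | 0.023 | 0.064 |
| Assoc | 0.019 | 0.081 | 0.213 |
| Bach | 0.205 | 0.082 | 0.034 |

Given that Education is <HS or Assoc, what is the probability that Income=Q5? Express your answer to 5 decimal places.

0.44146

P(Education=<HS) = 0.057 + 0.134 + 0.017 = 0.208.
P(Education=Assoc) = 0.019 + 0.081 + 0.213 = 0.313.
P(Education ∈ {<HS, Assoc}) = 0.208 + 0.313 = 0.521; P(Income=Q5, Education ∈ {<HS, Assoc}) = 0.017 + 0.213 = 0.230.
P(Income=Q5 | Education ∈ {<HS, Assoc}) = 0.230/0.521 = 0.44146.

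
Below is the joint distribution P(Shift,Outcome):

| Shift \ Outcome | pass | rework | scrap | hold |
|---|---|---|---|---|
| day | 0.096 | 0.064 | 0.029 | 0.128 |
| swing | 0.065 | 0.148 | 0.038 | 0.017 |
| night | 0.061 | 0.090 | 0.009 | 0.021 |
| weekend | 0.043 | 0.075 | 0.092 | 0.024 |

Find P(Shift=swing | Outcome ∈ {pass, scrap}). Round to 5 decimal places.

0.23788

P(Outcome=pass) = 0.096 + 0.065 + 0.061 + 0.043 = 0.265.
P(Outcome=scrap) = 0.029 + 0.038 + 0.009 + 0.092 = 0.168.
P(Outcome ∈ {pass, scrap}) = 0.265 + 0.168 = 0.433; P(Shift=swing, Outcome ∈ {pass, scrap}) = 0.065 + 0.038 = 0.103.
P(Shift=swing | Outcome ∈ {pass, scrap}) = 0.103/0.433 = 0.23788.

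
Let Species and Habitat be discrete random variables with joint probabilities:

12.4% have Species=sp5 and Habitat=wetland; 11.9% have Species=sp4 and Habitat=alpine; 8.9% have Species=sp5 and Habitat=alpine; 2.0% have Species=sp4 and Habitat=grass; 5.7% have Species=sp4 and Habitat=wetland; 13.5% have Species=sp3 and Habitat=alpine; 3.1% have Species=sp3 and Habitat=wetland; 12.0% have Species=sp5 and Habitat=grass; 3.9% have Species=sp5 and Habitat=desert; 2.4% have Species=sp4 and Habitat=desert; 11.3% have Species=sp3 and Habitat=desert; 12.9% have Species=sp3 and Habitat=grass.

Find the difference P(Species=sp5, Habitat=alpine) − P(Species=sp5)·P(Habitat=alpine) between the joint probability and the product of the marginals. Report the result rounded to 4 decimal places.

-0.0386

P(Species=sp5) = 0.120 + 0.124 + 0.039 + 0.089 = 0.372.
P(Habitat=alpine) = 0.135 + 0.119 + 0.089 = 0.343.
P(Species=sp5, Habitat=alpine) − P(Species=sp5)P(Habitat=alpine) = 0.089 − 0.372×0.343 = -0.0386.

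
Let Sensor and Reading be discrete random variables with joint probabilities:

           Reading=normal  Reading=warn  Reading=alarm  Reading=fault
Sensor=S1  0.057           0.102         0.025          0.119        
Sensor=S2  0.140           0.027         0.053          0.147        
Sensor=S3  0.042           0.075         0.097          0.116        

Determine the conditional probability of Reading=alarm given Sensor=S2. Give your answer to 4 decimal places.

0.1444

P(Sensor=S2) = 0.140 + 0.027 + 0.053 + 0.147 = 0.367.
P(Reading=alarm | Sensor=S2) = 0.053/0.367 = 0.1444.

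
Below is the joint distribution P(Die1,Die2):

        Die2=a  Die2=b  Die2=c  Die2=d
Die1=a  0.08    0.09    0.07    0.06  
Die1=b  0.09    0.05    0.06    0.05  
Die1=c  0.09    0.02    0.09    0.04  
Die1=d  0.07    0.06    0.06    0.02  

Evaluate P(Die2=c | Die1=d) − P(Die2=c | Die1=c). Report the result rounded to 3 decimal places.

P(Die1=d) = 0.07 + 0.06 + 0.06 + 0.02 = 0.21; P(Die2=c | Die1=d) = 0.06/0.21 = 0.2857.
P(Die1=c) = 0.09 + 0.02 + 0.09 + 0.04 = 0.24; P(Die2=c | Die1=c) = 0.09/0.24 = 0.3750.
Difference = -0.089.

-0.089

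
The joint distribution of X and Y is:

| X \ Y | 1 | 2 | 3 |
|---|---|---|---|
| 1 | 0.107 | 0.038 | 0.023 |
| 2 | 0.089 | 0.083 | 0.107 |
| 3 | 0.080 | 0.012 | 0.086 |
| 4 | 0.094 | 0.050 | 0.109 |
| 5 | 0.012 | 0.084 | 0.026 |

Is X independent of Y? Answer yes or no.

no

P(X=5) = 0.122 and P(Y=2) = 0.267, so their product is 0.03257, but P(X=5, Y=2) = 0.084. Since these differ, X and Y are not independent.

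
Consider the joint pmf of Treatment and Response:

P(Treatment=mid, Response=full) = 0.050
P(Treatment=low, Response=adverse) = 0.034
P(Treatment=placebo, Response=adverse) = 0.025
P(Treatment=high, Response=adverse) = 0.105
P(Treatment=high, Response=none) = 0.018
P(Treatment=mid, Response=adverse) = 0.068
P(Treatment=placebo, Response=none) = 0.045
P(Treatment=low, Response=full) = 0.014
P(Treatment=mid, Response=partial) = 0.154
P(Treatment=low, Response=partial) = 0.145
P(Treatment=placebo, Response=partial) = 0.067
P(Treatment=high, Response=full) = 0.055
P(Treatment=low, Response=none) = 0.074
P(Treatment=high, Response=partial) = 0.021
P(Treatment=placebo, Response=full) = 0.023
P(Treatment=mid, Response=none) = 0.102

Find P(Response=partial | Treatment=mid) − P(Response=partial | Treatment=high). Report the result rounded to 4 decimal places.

0.3062

P(Treatment=mid) = 0.102 + 0.154 + 0.050 + 0.068 = 0.374; P(Response=partial | Treatment=mid) = 0.154/0.374 = 0.41176.
P(Treatment=high) = 0.018 + 0.021 + 0.055 + 0.105 = 0.199; P(Response=partial | Treatment=high) = 0.021/0.199 = 0.10553.
Difference = 0.3062.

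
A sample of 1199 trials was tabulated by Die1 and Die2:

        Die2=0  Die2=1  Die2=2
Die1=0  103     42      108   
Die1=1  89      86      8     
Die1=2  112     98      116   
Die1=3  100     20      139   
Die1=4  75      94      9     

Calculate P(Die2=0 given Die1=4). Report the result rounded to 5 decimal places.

0.42135

Total with Die1=4: 75 + 94 + 9 = 178.
P(Die2=0 | Die1=4) = 75/178 = 0.42135.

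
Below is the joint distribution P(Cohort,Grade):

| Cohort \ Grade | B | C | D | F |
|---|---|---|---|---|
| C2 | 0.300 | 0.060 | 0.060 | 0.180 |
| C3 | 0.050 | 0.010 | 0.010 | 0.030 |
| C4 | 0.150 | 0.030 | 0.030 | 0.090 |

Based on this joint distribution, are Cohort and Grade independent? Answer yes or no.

yes

Every cell satisfies P(Cohort,Grade) = P(Cohort)·P(Grade). For instance P(Cohort=C4) = 0.300, P(Grade=D) = 0.100, and 0.300×0.100 = 0.030 matches the joint entry. So Cohort and Grade are independent.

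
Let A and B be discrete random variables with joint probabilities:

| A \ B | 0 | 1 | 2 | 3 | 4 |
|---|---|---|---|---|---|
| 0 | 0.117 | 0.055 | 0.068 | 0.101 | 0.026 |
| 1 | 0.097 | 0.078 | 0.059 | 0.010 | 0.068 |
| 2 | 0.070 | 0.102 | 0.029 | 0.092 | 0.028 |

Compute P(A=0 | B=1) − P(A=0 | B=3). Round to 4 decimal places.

P(B=1) = 0.055 + 0.078 + 0.102 = 0.235; P(A=0 | B=1) = 0.055/0.235 = 0.23404.
P(B=3) = 0.101 + 0.010 + 0.092 = 0.203; P(A=0 | B=3) = 0.101/0.203 = 0.49754.
Difference = -0.2635.

-0.2635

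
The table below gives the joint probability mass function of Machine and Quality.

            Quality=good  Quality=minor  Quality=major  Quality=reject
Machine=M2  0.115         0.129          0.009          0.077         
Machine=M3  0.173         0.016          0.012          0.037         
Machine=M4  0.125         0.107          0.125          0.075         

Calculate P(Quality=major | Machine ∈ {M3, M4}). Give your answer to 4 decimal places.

P(Machine=M3) = 0.173 + 0.016 + 0.012 + 0.037 = 0.238.
P(Machine=M4) = 0.125 + 0.107 + 0.125 + 0.075 = 0.432.
P(Machine ∈ {M3, M4}) = 0.238 + 0.432 = 0.670; P(Quality=major, Machine ∈ {M3, M4}) = 0.012 + 0.125 = 0.137.
P(Quality=major | Machine ∈ {M3, M4}) = 0.137/0.670 = 0.2045.

0.2045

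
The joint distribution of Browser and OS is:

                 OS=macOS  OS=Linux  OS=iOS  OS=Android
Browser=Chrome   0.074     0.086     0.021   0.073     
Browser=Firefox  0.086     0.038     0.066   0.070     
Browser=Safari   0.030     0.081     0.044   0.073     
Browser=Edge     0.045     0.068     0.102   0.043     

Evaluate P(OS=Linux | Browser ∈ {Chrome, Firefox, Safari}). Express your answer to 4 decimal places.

0.2763

P(Browser=Chrome) = 0.074 + 0.086 + 0.021 + 0.073 = 0.254.
P(Browser=Firefox) = 0.086 + 0.038 + 0.066 + 0.070 = 0.260.
P(Browser=Safari) = 0.030 + 0.081 + 0.044 + 0.073 = 0.228.
P(Browser ∈ {Chrome, Firefox, Safari}) = 0.254 + 0.260 + 0.228 = 0.742; P(OS=Linux, Browser ∈ {Chrome, Firefox, Safari}) = 0.086 + 0.038 + 0.081 = 0.205.
P(OS=Linux | Browser ∈ {Chrome, Firefox, Safari}) = 0.205/0.742 = 0.2763.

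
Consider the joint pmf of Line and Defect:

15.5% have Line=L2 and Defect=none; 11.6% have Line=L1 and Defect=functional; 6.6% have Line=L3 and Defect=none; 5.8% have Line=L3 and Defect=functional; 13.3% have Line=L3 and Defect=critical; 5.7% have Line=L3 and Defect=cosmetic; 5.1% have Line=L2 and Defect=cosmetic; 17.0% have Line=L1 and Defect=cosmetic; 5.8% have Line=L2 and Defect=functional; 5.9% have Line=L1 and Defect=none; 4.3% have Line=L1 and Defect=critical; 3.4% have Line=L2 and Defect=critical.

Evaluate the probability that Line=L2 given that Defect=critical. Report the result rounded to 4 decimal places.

P(Defect=critical) = 0.043 + 0.034 + 0.133 = 0.210.
P(Line=L2 | Defect=critical) = 0.034/0.210 = 0.1619.

0.1619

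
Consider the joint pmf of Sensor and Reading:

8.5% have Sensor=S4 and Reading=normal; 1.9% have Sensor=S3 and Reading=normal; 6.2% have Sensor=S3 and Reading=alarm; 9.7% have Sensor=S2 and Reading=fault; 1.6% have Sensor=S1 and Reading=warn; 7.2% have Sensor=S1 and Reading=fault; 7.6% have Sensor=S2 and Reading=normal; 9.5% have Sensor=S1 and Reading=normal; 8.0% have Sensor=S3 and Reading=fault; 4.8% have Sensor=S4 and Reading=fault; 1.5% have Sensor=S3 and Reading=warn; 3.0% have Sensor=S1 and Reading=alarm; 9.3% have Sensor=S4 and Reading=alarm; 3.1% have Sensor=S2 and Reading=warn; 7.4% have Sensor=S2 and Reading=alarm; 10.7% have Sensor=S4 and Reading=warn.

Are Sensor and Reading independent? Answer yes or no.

no

P(Sensor=S4) = 0.333 and P(Reading=fault) = 0.297, so their product is 0.09890, but P(Sensor=S4, Reading=fault) = 0.048. Since these differ, Sensor and Reading are not independent.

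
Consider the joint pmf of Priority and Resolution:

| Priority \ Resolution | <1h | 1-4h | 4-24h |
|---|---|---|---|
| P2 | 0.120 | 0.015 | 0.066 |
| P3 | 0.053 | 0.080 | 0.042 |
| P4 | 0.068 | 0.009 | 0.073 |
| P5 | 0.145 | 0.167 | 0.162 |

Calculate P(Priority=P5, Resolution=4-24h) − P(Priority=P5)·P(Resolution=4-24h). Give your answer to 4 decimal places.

P(Priority=P5) = 0.145 + 0.167 + 0.162 = 0.474.
P(Resolution=4-24h) = 0.066 + 0.042 + 0.073 + 0.162 = 0.343.
P(Priority=P5, Resolution=4-24h) − P(Priority=P5)P(Resolution=4-24h) = 0.162 − 0.474×0.343 = -0.0006.

-0.0006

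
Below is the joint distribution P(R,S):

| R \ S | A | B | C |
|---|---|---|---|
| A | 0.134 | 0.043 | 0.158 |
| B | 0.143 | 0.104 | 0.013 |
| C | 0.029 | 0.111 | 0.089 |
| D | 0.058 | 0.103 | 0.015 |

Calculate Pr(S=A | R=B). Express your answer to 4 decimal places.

P(R=B) = 0.143 + 0.104 + 0.013 = 0.260.
P(S=A | R=B) = 0.143/0.260 = 0.5500.

0.5500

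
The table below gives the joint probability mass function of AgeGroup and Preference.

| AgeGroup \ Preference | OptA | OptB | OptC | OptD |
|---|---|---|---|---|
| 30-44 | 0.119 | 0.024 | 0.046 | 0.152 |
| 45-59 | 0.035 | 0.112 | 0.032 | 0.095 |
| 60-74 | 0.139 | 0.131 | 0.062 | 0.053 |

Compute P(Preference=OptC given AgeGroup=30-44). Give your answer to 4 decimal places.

P(AgeGroup=30-44) = 0.119 + 0.024 + 0.046 + 0.152 = 0.341.
P(Preference=OptC | AgeGroup=30-44) = 0.046/0.341 = 0.1349.

0.1349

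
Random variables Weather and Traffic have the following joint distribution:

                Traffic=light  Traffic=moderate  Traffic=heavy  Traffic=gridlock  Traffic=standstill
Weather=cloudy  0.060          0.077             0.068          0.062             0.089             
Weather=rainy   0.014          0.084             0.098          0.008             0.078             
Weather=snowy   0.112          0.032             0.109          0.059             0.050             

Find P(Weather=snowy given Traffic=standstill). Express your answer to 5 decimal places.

P(Traffic=standstill) = 0.089 + 0.078 + 0.050 = 0.217.
P(Weather=snowy | Traffic=standstill) = 0.050/0.217 = 0.23041.

0.23041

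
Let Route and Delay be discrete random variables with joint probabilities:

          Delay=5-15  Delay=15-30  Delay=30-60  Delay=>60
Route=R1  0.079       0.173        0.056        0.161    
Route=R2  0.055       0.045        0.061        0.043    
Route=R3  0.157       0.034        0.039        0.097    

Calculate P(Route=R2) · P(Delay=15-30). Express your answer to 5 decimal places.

0.05141

P(Route=R2) = 0.055 + 0.045 + 0.061 + 0.043 = 0.204.
P(Delay=15-30) = 0.173 + 0.045 + 0.034 = 0.252.
Product: 0.204 × 0.252 = 0.05141.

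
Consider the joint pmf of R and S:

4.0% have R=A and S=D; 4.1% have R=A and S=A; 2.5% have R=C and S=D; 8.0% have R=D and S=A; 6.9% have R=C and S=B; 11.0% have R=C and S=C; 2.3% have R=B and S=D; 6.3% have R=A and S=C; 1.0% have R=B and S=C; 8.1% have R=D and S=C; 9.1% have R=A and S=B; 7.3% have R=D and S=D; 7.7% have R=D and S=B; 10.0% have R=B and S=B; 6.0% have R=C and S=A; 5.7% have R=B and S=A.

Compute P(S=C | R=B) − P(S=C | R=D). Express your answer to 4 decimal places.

-0.2078

P(R=B) = 0.057 + 0.100 + 0.010 + 0.023 = 0.190; P(S=C | R=B) = 0.010/0.190 = 0.05263.
P(R=D) = 0.080 + 0.077 + 0.081 + 0.073 = 0.311; P(S=C | R=D) = 0.081/0.311 = 0.26045.
Difference = -0.2078.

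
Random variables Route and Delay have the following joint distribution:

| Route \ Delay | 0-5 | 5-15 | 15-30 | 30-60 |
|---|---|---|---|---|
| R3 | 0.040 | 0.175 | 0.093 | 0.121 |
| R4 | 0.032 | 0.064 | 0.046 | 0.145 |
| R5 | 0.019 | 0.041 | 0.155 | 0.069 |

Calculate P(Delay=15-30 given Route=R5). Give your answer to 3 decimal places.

P(Route=R5) = 0.019 + 0.041 + 0.155 + 0.069 = 0.284.
P(Delay=15-30 | Route=R5) = 0.155/0.284 = 0.546.

0.546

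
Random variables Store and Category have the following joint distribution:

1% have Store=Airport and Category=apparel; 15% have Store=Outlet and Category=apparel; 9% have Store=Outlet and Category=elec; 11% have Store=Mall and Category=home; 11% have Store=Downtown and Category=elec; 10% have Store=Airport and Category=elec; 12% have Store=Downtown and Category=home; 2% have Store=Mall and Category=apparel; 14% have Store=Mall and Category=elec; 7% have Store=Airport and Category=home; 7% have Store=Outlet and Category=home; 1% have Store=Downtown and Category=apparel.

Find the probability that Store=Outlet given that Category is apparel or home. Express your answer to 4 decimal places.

P(Category=apparel) = 0.01 + 0.02 + 0.01 + 0.15 = 0.19.
P(Category=home) = 0.12 + 0.11 + 0.07 + 0.07 = 0.37.
P(Category ∈ {apparel, home}) = 0.19 + 0.37 = 0.56; P(Store=Outlet, Category ∈ {apparel, home}) = 0.15 + 0.07 = 0.22.
P(Store=Outlet | Category ∈ {apparel, home}) = 0.22/0.56 = 0.3929.

0.3929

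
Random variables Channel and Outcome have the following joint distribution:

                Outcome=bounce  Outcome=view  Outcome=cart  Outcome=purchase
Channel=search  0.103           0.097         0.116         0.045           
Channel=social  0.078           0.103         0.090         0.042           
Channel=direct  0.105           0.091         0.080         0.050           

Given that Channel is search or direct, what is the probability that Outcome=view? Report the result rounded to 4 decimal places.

0.2737

P(Channel=search) = 0.103 + 0.097 + 0.116 + 0.045 = 0.361.
P(Channel=direct) = 0.105 + 0.091 + 0.080 + 0.050 = 0.326.
P(Channel ∈ {search, direct}) = 0.361 + 0.326 = 0.687; P(Outcome=view, Channel ∈ {search, direct}) = 0.097 + 0.091 = 0.188.
P(Outcome=view | Channel ∈ {search, direct}) = 0.188/0.687 = 0.2737.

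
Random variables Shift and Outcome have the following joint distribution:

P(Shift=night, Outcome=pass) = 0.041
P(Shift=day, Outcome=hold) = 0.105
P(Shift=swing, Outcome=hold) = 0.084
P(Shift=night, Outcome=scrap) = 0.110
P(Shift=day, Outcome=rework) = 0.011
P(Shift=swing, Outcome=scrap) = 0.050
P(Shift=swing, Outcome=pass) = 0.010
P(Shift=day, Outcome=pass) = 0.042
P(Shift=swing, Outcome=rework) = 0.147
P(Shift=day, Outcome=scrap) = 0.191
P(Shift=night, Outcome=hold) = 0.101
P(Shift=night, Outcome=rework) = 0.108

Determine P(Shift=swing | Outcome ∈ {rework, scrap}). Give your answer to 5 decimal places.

P(Outcome=rework) = 0.011 + 0.147 + 0.108 = 0.266.
P(Outcome=scrap) = 0.191 + 0.050 + 0.110 = 0.351.
P(Outcome ∈ {rework, scrap}) = 0.266 + 0.351 = 0.617; P(Shift=swing, Outcome ∈ {rework, scrap}) = 0.147 + 0.050 = 0.197.
P(Shift=swing | Outcome ∈ {rework, scrap}) = 0.197/0.617 = 0.31929.

0.31929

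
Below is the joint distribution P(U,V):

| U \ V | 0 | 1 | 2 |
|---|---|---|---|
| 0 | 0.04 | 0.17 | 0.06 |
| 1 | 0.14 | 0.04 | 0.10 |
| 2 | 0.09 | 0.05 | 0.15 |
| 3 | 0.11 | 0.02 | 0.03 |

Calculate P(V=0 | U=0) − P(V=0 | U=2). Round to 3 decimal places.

-0.162

P(U=0) = 0.04 + 0.17 + 0.06 = 0.27; P(V=0 | U=0) = 0.04/0.27 = 0.1481.
P(U=2) = 0.09 + 0.05 + 0.15 = 0.29; P(V=0 | U=2) = 0.09/0.29 = 0.3103.
Difference = -0.162.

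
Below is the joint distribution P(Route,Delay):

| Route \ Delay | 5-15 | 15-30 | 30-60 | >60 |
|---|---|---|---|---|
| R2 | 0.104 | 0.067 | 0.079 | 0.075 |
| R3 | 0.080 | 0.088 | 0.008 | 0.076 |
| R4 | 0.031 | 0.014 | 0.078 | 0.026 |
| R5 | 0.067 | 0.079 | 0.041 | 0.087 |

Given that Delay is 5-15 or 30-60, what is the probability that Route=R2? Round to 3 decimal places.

P(Delay=5-15) = 0.104 + 0.080 + 0.031 + 0.067 = 0.282.
P(Delay=30-60) = 0.079 + 0.008 + 0.078 + 0.041 = 0.206.
P(Delay ∈ {5-15, 30-60}) = 0.282 + 0.206 = 0.488; P(Route=R2, Delay ∈ {5-15, 30-60}) = 0.104 + 0.079 = 0.183.
P(Route=R2 | Delay ∈ {5-15, 30-60}) = 0.183/0.488 = 0.375.

0.375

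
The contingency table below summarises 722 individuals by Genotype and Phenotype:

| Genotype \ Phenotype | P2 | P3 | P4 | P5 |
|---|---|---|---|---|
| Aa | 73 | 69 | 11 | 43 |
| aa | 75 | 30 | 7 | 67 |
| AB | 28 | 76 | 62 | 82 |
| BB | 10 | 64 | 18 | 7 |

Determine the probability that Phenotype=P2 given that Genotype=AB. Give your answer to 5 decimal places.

0.11290

Total with Genotype=AB: 28 + 76 + 62 + 82 = 248.
P(Phenotype=P2 | Genotype=AB) = 28/248 = 0.11290.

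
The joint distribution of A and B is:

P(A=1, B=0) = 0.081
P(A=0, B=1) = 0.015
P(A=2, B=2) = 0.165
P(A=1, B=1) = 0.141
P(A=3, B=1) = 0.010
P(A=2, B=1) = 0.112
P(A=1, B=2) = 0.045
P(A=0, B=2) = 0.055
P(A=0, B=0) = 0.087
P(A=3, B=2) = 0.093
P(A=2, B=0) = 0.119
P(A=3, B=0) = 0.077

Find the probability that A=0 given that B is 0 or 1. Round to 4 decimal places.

0.1589

P(B=0) = 0.087 + 0.081 + 0.119 + 0.077 = 0.364.
P(B=1) = 0.015 + 0.141 + 0.112 + 0.010 = 0.278.
P(B ∈ {0, 1}) = 0.364 + 0.278 = 0.642; P(A=0, B ∈ {0, 1}) = 0.087 + 0.015 = 0.102.
P(A=0 | B ∈ {0, 1}) = 0.102/0.642 = 0.1589.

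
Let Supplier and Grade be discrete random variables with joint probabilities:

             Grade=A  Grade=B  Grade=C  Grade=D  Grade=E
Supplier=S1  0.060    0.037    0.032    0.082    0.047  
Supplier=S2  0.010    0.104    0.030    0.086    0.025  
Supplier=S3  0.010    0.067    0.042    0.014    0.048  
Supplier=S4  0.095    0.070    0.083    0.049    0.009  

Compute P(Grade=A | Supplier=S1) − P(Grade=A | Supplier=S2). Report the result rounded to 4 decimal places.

0.1933

P(Supplier=S1) = 0.060 + 0.037 + 0.032 + 0.082 + 0.047 = 0.258; P(Grade=A | Supplier=S1) = 0.060/0.258 = 0.23256.
P(Supplier=S2) = 0.010 + 0.104 + 0.030 + 0.086 + 0.025 = 0.255; P(Grade=A | Supplier=S2) = 0.010/0.255 = 0.03922.
Difference = 0.1933.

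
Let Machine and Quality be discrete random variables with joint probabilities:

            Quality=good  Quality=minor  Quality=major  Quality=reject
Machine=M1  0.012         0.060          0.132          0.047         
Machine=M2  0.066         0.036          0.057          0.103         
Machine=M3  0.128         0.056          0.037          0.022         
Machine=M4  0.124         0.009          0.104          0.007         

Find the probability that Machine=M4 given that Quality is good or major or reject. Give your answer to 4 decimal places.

P(Quality=good) = 0.012 + 0.066 + 0.128 + 0.124 = 0.330.
P(Quality=major) = 0.132 + 0.057 + 0.037 + 0.104 = 0.330.
P(Quality=reject) = 0.047 + 0.103 + 0.022 + 0.007 = 0.179.
P(Quality ∈ {good, major, reject}) = 0.330 + 0.330 + 0.179 = 0.839; P(Machine=M4, Quality ∈ {good, major, reject}) = 0.124 + 0.104 + 0.007 = 0.235.
P(Machine=M4 | Quality ∈ {good, major, reject}) = 0.235/0.839 = 0.2801.

0.2801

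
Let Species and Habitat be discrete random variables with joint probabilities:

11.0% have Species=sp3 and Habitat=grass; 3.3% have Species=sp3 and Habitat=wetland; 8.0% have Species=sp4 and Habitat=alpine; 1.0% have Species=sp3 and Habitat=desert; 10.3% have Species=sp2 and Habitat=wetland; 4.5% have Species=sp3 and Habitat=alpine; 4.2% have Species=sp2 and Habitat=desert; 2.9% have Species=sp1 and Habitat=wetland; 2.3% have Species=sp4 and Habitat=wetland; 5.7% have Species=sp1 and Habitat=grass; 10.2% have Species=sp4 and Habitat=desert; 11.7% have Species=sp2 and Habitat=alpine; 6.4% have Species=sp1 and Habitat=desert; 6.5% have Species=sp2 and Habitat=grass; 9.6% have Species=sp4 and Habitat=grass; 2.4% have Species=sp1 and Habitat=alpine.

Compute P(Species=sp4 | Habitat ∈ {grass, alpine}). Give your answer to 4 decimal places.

P(Habitat=grass) = 0.057 + 0.065 + 0.110 + 0.096 = 0.328.
P(Habitat=alpine) = 0.024 + 0.117 + 0.045 + 0.080 = 0.266.
P(Habitat ∈ {grass, alpine}) = 0.328 + 0.266 = 0.594; P(Species=sp4, Habitat ∈ {grass, alpine}) = 0.096 + 0.080 = 0.176.
P(Species=sp4 | Habitat ∈ {grass, alpine}) = 0.176/0.594 = 0.2963.

0.2963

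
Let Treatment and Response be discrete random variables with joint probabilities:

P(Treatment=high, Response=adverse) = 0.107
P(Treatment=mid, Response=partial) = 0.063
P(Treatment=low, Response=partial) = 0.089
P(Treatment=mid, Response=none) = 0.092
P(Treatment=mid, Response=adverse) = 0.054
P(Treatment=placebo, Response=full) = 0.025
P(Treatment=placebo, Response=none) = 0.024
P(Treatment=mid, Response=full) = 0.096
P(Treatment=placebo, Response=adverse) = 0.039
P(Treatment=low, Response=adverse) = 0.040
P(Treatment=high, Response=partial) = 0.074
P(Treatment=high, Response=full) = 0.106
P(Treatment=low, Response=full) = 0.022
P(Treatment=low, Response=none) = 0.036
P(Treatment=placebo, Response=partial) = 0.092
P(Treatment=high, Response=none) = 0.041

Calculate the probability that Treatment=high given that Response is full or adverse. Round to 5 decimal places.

P(Response=full) = 0.025 + 0.022 + 0.096 + 0.106 = 0.249.
P(Response=adverse) = 0.039 + 0.040 + 0.054 + 0.107 = 0.240.
P(Response ∈ {full, adverse}) = 0.249 + 0.240 = 0.489; P(Treatment=high, Response ∈ {full, adverse}) = 0.106 + 0.107 = 0.213.
P(Treatment=high | Response ∈ {full, adverse}) = 0.213/0.489 = 0.43558.

0.43558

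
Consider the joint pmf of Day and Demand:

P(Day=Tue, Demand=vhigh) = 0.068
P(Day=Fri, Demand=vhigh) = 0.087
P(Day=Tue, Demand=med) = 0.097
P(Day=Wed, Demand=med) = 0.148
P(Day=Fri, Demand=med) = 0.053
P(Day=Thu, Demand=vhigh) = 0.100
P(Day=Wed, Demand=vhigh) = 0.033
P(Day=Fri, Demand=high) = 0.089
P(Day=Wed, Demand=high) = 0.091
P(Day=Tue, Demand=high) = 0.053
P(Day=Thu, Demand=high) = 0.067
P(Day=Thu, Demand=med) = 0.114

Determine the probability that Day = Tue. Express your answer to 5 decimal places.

0.21800

P(Day=Tue) = 0.097 + 0.053 + 0.068 = 0.218.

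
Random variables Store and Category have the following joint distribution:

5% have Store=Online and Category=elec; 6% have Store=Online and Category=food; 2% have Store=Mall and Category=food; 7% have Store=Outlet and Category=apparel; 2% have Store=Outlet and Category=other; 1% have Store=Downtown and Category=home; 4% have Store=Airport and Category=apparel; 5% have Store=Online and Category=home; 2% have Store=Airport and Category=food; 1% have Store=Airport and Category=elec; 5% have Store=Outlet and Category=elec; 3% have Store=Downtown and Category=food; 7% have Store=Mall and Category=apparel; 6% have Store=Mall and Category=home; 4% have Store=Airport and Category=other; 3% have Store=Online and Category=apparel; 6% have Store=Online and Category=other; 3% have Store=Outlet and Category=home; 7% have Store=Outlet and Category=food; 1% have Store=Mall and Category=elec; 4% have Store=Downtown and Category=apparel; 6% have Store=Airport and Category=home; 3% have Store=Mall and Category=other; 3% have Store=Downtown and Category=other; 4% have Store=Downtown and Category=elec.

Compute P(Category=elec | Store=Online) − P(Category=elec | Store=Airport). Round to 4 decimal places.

P(Store=Online) = 0.06 + 0.03 + 0.05 + 0.05 + 0.06 = 0.25; P(Category=elec | Store=Online) = 0.05/0.25 = 0.20000.
P(Store=Airport) = 0.02 + 0.04 + 0.01 + 0.06 + 0.04 = 0.17; P(Category=elec | Store=Airport) = 0.01/0.17 = 0.05882.
Difference = 0.1412.

0.1412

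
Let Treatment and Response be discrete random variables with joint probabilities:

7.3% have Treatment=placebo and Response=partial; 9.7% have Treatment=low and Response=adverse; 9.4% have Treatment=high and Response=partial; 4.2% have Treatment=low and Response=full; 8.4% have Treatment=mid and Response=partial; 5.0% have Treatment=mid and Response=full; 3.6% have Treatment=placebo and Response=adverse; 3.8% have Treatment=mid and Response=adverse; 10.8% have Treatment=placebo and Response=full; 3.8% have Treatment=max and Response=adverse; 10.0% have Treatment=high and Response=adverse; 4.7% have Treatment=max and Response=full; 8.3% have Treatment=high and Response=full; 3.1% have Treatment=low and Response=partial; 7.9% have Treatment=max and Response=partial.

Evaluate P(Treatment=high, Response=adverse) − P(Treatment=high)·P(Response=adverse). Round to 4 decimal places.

P(Treatment=high) = 0.094 + 0.083 + 0.100 = 0.277.
P(Response=adverse) = 0.036 + 0.097 + 0.038 + 0.100 + 0.038 = 0.309.
P(Treatment=high, Response=adverse) − P(Treatment=high)P(Response=adverse) = 0.100 − 0.277×0.309 = 0.0144.

0.0144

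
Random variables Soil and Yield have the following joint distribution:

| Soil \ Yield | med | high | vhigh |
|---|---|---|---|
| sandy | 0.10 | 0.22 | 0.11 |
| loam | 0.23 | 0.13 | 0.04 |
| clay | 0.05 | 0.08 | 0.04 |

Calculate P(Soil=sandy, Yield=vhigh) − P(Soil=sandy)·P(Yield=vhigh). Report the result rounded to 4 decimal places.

P(Soil=sandy) = 0.10 + 0.22 + 0.11 = 0.43.
P(Yield=vhigh) = 0.11 + 0.04 + 0.04 = 0.19.
P(Soil=sandy, Yield=vhigh) − P(Soil=sandy)P(Yield=vhigh) = 0.11 − 0.43×0.19 = 0.0283.

0.0283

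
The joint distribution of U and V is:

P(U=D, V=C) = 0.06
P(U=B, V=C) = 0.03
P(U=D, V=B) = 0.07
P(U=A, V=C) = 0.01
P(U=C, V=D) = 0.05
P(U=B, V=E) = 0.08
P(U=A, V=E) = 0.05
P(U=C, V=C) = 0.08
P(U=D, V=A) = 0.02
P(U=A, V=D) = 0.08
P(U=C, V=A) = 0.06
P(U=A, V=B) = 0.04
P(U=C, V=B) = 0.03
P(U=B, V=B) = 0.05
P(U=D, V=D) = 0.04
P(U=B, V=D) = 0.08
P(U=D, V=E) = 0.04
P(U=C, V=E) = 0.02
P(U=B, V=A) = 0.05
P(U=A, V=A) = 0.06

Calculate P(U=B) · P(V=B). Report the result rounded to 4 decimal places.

P(U=B) = 0.05 + 0.05 + 0.03 + 0.08 + 0.08 = 0.29.
P(V=B) = 0.04 + 0.05 + 0.03 + 0.07 = 0.19.
Product: 0.29 × 0.19 = 0.0551.

0.0551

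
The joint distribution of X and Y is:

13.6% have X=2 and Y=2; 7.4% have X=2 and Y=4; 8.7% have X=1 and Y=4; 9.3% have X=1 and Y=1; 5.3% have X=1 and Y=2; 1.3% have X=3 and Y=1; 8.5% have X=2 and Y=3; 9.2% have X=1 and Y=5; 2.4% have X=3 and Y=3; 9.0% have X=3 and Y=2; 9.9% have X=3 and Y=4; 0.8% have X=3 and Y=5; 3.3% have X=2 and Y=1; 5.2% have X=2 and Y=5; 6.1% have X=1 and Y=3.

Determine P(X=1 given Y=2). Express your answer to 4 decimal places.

0.1900

P(Y=2) = 0.053 + 0.136 + 0.090 = 0.279.
P(X=1 | Y=2) = 0.053/0.279 = 0.1900.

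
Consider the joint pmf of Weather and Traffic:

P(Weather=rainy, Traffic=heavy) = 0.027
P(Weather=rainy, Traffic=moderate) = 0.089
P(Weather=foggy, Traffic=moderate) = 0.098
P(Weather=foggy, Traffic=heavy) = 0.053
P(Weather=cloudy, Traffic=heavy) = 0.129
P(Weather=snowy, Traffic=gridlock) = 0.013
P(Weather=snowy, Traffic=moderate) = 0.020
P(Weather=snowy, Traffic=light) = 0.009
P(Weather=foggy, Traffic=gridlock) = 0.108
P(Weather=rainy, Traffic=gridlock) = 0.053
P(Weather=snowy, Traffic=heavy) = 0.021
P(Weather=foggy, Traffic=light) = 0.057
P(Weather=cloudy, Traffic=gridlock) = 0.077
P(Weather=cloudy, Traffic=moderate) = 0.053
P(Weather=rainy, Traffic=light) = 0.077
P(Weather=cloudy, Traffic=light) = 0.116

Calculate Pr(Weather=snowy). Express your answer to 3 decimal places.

P(Weather=snowy) = 0.009 + 0.020 + 0.021 + 0.013 = 0.063.

0.063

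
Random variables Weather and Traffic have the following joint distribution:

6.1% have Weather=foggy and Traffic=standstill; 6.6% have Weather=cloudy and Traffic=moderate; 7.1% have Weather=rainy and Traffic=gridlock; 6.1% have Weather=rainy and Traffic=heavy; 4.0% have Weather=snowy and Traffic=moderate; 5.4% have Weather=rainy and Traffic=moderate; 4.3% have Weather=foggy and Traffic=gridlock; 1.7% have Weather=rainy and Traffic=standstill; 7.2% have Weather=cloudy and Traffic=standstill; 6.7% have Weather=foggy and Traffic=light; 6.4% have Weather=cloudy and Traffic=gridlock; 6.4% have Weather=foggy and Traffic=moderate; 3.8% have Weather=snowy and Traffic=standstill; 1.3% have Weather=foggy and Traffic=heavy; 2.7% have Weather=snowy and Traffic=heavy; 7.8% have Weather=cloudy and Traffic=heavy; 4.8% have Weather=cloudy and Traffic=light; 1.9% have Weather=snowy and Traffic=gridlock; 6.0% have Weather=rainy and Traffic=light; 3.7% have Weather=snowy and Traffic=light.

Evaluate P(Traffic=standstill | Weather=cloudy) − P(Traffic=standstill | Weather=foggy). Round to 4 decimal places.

-0.0265

P(Weather=cloudy) = 0.048 + 0.066 + 0.078 + 0.064 + 0.072 = 0.328; P(Traffic=standstill | Weather=cloudy) = 0.072/0.328 = 0.21951.
P(Weather=foggy) = 0.067 + 0.064 + 0.013 + 0.043 + 0.061 = 0.248; P(Traffic=standstill | Weather=foggy) = 0.061/0.248 = 0.24597.
Difference = -0.0265.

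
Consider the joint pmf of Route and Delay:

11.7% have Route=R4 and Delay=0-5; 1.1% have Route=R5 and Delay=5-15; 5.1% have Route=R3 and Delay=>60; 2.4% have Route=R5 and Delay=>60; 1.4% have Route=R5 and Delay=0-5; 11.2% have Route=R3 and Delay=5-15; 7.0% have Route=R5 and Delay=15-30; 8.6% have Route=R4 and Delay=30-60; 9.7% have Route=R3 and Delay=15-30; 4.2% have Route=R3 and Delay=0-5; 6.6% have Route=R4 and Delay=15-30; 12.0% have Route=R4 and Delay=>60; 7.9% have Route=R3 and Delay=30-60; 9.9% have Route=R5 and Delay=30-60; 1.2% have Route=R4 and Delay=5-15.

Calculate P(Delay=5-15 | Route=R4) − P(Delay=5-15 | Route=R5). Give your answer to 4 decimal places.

-0.0205

P(Route=R4) = 0.117 + 0.012 + 0.066 + 0.086 + 0.120 = 0.401; P(Delay=5-15 | Route=R4) = 0.012/0.401 = 0.02993.
P(Route=R5) = 0.014 + 0.011 + 0.070 + 0.099 + 0.024 = 0.218; P(Delay=5-15 | Route=R5) = 0.011/0.218 = 0.05046.
Difference = -0.0205.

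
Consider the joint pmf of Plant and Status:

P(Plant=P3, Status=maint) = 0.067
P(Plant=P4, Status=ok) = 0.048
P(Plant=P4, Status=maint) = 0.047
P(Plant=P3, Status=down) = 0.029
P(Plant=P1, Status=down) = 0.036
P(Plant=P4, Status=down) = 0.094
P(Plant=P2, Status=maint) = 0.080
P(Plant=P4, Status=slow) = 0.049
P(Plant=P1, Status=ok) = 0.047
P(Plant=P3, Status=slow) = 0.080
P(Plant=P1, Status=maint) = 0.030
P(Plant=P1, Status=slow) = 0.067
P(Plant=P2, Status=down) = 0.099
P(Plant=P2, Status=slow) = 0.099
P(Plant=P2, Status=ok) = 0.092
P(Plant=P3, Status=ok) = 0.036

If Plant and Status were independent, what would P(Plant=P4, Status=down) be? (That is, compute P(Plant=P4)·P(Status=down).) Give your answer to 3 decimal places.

P(Plant=P4) = 0.048 + 0.049 + 0.094 + 0.047 = 0.238.
P(Status=down) = 0.036 + 0.099 + 0.029 + 0.094 = 0.258.
Product: 0.238 × 0.258 = 0.061.

0.061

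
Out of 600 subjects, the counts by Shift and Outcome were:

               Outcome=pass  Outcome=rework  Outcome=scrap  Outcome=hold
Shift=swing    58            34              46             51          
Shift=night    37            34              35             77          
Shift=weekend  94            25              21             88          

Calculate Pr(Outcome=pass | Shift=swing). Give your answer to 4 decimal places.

Total with Shift=swing: 58 + 34 + 46 + 51 = 189.
P(Outcome=pass | Shift=swing) = 58/189 = 0.3069.

0.3069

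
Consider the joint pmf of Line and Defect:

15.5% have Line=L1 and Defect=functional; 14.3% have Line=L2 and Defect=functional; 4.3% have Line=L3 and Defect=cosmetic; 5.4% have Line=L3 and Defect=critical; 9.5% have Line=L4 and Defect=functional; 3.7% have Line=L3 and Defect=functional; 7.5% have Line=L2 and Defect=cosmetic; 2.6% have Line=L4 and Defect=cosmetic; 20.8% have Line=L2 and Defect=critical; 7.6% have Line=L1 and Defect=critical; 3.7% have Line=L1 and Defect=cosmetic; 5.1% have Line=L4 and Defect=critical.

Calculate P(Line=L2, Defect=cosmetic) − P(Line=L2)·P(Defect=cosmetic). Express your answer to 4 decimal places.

-0.0021

P(Line=L2) = 0.075 + 0.143 + 0.208 = 0.426.
P(Defect=cosmetic) = 0.037 + 0.075 + 0.043 + 0.026 = 0.181.
P(Line=L2, Defect=cosmetic) − P(Line=L2)P(Defect=cosmetic) = 0.075 − 0.426×0.181 = -0.0021.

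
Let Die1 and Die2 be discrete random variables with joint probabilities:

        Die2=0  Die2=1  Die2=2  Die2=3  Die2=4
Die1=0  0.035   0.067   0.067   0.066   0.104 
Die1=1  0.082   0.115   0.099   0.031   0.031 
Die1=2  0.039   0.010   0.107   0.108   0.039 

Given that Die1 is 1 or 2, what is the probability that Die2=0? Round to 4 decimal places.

P(Die1=1) = 0.082 + 0.115 + 0.099 + 0.031 + 0.031 = 0.358.
P(Die1=2) = 0.039 + 0.010 + 0.107 + 0.108 + 0.039 = 0.303.
P(Die1 ∈ {1, 2}) = 0.358 + 0.303 = 0.661; P(Die2=0, Die1 ∈ {1, 2}) = 0.082 + 0.039 = 0.121.
P(Die2=0 | Die1 ∈ {1, 2}) = 0.121/0.661 = 0.1831.

0.1831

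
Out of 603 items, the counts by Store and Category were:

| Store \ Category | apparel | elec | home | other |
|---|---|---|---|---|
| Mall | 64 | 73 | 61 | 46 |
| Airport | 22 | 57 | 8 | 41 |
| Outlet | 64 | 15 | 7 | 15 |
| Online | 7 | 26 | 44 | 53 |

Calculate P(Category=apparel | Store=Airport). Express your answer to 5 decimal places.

Total with Store=Airport: 22 + 57 + 8 + 41 = 128.
P(Category=apparel | Store=Airport) = 22/128 = 0.17188.

0.17188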